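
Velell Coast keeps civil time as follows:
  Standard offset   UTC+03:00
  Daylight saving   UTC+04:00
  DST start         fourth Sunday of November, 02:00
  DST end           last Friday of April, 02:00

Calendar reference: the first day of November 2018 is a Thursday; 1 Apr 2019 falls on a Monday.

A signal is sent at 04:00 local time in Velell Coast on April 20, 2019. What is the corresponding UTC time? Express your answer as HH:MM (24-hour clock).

1 November 2018 is a Thursday, so the first Sunday is November 4 and the fourth is November 25.
1 April 2019 is a Monday, so Fridays fall on 5, 12, 19, 26; the last is April 26.
April 20, 2019 lies within the daylight-saving period (25 November 2018 – 26 April 2019), so Velell Coast is on daylight time, UTC+04:00.
04:00 local − 4h = 00:00 UTC.

00:00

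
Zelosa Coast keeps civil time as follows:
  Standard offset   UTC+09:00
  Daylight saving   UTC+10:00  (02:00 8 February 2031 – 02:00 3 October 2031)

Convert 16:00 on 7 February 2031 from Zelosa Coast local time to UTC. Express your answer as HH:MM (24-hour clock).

07:00

7 February 2031 does not fall between 8 February and 3 October, so daylight saving is not in effect and Zelosa Coast is at UTC+09:00.
16:00 local − 9h = 07:00 UTC.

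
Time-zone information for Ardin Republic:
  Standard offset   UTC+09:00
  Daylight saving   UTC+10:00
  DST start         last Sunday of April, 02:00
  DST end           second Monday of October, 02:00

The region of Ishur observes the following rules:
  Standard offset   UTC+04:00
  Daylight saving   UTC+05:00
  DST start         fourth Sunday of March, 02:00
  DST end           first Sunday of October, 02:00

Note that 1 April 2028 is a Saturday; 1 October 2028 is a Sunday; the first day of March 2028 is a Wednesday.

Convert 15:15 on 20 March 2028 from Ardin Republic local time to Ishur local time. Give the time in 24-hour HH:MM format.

1 April 2028 is a Saturday, so Sundays fall on 2, 9, 16, 23, 30; the last is April 30.
1 October 2028 is a Sunday, so the first Monday is October 2 and the second is October 9.
Daylight saving runs 30 April – 9 October; 20 March 2028 is outside that window, so Ardin Republic is on standard time at UTC+09:00.
15:15 Ardin Republic − 9h = 06:15 UTC.
1 March 2028 is a Wednesday, so the first Sunday is March 5 and the fourth is March 26.
1 October 2028 is a Sunday, so the first Sunday is October 1.
At the standard offset (UTC+04:00), 06:15 UTC + 4h = 10:15 Ishur standard time.
Daylight saving runs 26 March – 1 October; the standard-time date in Ishur, 20 March 2028, is outside that window, so Ishur is on standard time at UTC+04:00.
06:15 UTC + 4h = 10:15 Ishur.

10:15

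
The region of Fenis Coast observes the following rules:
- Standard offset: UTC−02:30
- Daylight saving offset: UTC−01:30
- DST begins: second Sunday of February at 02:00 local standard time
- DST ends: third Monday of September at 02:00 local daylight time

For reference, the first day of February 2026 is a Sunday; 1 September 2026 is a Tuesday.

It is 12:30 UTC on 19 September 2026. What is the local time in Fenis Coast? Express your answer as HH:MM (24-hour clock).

1 February 2026 is a Sunday, so the first Sunday is February 1 and the second is February 8.
1 September 2026 is a Tuesday, so the first Monday is September 7 and the third is September 21.
At the standard offset (UTC−02:30), 12:30 UTC − 2h30m = 10:00 Fenis Coast standard time.
The standard-time date in Fenis Coast, 19 September 2026, lies within the daylight-saving period (8 February – 21 September), so Fenis Coast is on daylight time, UTC−01:30.
12:30 UTC − 1h30m = 11:00 local.

11:00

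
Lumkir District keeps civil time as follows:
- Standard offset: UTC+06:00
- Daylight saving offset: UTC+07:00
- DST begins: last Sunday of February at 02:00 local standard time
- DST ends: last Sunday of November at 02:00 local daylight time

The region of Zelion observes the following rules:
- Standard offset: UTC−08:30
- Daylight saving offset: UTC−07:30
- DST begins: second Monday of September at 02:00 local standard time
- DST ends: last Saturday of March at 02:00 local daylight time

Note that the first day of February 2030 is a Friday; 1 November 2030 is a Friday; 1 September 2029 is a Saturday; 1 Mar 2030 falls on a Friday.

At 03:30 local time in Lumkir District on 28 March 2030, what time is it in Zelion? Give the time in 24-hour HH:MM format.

1 February 2030 is a Friday, so Sundays fall on 3, 10, 17, 24; the last is February 24.
1 November 2030 is a Friday, so Sundays fall on 3, 10, 17, 24; the last is November 24.
Daylight saving runs 24 February – 24 November; 28 March 2030 is inside that window, so Lumkir District is at UTC+07:00.
03:30 Lumkir District − 7h = 20:30 UTC (rolling into the previous day, 27 March 2030).
1 September 2029 is a Saturday, so the first Monday is September 3 and the second is September 10.
1 March 2030 is a Friday, so Saturdays fall on 2, 9, 16, 23, 30; the last is March 30.
At the standard offset (UTC−08:30), 20:30 UTC − 8h30m = 12:00 Zelion standard time.
Daylight saving runs 10 September 2029 – 30 March 2030; the standard-time date in Zelion, 27 March 2030, is inside that window, so Zelion is at UTC−07:30.
20:30 UTC − 7h30m = 13:00 Zelion.

13:00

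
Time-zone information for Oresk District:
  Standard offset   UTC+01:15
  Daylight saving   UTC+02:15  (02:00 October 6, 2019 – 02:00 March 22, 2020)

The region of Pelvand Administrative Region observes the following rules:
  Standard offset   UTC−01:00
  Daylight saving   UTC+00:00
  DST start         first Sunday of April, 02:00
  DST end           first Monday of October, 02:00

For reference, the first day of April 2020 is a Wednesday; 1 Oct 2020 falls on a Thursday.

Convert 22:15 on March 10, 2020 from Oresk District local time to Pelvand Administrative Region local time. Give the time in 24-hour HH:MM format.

March 10, 2020 lies within the daylight-saving period (6 October 2019 – 22 March 2020), so Oresk District is on daylight time, UTC+02:15.
22:15 Oresk District − 2h15m = 20:00 UTC.
1 April 2020 is a Wednesday, so the first Sunday is April 5.
1 October 2020 is a Thursday, so the first Monday is October 5.
At the standard offset (UTC−01:00), 20:00 UTC − 1h = 19:00 Pelvand Administrative Region standard time.
The standard-time date in Pelvand Administrative Region, March 10, 2020, is outside the daylight-saving period (5 April – 5 October), so Pelvand Administrative Region is on standard time, UTC−01:00.
20:00 UTC − 1h = 19:00 Pelvand Administrative Region.

19:00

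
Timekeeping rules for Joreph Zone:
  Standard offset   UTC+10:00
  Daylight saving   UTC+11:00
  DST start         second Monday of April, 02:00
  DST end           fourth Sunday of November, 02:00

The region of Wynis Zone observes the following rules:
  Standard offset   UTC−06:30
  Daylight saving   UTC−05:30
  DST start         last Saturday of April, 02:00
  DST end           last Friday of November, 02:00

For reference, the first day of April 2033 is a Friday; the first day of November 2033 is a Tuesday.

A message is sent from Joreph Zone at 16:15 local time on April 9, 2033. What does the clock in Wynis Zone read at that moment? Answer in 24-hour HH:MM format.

1 April 2033 is a Friday, so the first Monday is April 4 and the second is April 11.
1 November 2033 is a Tuesday, so the first Sunday is November 6 and the fourth is November 27.
Daylight saving runs 11 April – 27 November; April 9, 2033 is outside that window, so Joreph Zone is on standard time at UTC+10:00.
16:15 Joreph Zone − 10h = 06:15 UTC.
1 April 2033 is a Friday, so Saturdays fall on 2, 9, 16, 23, 30; the last is April 30.
1 November 2033 is a Tuesday, so Fridays fall on 4, 11, 18, 25; the last is November 25.
At the standard offset (UTC−06:30), 06:15 UTC − 6h30m = 23:45 Wynis Zone standard time (rolling into the previous day, 8 April 2033).
Daylight saving runs 30 April – 25 November; the standard-time date in Wynis Zone, April 8, 2033, is outside that window, so Wynis Zone is on standard time at UTC−06:30.
06:15 UTC − 6h30m = 23:45 Wynis Zone (rolling into the previous day, 8 April 2033).

23:45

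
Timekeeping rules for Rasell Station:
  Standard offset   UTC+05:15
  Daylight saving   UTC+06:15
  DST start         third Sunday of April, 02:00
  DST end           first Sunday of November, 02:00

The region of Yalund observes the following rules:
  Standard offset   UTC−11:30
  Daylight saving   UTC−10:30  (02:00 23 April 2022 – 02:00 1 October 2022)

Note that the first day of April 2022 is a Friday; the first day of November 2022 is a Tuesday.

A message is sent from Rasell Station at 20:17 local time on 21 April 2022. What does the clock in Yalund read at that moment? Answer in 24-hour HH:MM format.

02:32

1 April 2022 is a Friday, so the first Sunday is April 3 and the third is April 17.
1 November 2022 is a Tuesday, so the first Sunday is November 6.
21 April 2022 lies within the daylight-saving period (17 April – 6 November), so Rasell Station is on daylight time, UTC+06:15.
20:17 Rasell Station − 6h15m = 14:02 UTC.
At the standard offset (UTC−11:30), 14:02 UTC − 11h30m = 02:32 Yalund standard time.
The standard-time date in Yalund, 21 April 2022, does not fall between 23 April and 1 October, so daylight saving is not in effect and Yalund is at UTC−11:30.
14:02 UTC − 11h30m = 02:32 Yalund.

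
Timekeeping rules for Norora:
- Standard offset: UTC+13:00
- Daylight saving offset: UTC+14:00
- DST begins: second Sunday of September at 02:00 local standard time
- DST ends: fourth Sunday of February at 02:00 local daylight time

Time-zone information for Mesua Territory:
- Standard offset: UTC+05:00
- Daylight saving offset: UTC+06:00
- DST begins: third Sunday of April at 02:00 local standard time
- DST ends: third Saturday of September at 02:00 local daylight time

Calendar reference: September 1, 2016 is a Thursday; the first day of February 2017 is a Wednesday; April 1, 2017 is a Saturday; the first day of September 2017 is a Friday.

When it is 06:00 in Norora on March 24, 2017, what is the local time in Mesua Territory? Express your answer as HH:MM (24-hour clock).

1 September 2016 is a Thursday, so the first Sunday is September 4 and the second is September 11.
1 February 2017 is a Wednesday, so the first Sunday is February 5 and the fourth is February 26.
Daylight saving runs 11 September 2016 – 26 February 2017; March 24, 2017 is outside that window, so Norora is on standard time at UTC+13:00.
06:00 Norora − 13h = 17:00 UTC (rolling into the previous day, 23 March 2017).
1 April 2017 is a Saturday, so the first Sunday is April 2 and the third is April 16.
1 September 2017 is a Friday, so the first Saturday is September 2 and the third is September 16.
At the standard offset (UTC+05:00), 17:00 UTC + 5h = 22:00 Mesua Territory standard time.
The standard-time date in Mesua Territory, March 23, 2017, is outside the daylight-saving period (16 April – 16 September), so Mesua Territory is on standard time, UTC+05:00.
17:00 UTC + 5h = 22:00 Mesua Territory.

22:00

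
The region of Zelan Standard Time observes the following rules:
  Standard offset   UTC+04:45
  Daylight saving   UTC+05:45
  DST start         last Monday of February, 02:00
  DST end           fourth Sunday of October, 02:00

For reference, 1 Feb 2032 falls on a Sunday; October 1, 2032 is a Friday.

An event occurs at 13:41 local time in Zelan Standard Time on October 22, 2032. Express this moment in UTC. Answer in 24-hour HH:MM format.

07:56

1 February 2032 is a Sunday, so Mondays fall on 2, 9, 16, 23; the last is February 23.
1 October 2032 is a Friday, so the first Sunday is October 3 and the fourth is October 24.
October 22, 2032 lies within the daylight-saving period (23 February – 24 October), so Zelan Standard Time is on daylight time, UTC+05:45.
13:41 local − 5h45m = 07:56 UTC.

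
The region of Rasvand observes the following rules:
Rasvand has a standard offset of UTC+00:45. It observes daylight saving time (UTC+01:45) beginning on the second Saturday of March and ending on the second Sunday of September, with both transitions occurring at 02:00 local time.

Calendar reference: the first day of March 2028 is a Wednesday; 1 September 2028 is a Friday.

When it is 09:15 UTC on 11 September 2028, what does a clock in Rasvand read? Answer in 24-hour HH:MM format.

1 March 2028 is a Wednesday, so the first Saturday is March 4 and the second is March 11.
1 September 2028 is a Friday, so the first Sunday is September 3 and the second is September 10.
At the standard offset (UTC+00:45), 09:15 UTC + 0h45m = 10:00 Rasvand standard time.
The standard-time date in Rasvand, 11 September 2028, does not fall between 11 March and 10 September, so daylight saving is not in effect and Rasvand is at UTC+00:45.
09:15 UTC + 0h45m = 10:00 local.

10:00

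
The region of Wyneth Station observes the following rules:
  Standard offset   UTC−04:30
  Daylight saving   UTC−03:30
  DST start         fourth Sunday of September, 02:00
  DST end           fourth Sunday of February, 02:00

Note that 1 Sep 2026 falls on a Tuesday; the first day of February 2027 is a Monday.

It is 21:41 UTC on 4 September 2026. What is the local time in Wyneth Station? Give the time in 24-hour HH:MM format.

17:11

1 September 2026 is a Tuesday, so the first Sunday is September 6 and the fourth is September 27.
1 February 2027 is a Monday, so the first Sunday is February 7 and the fourth is February 28.
At the standard offset (UTC−04:30), 21:41 UTC − 4h30m = 17:11 Wyneth Station standard time.
Daylight saving runs 27 September 2026 – 28 February 2027; the standard-time date in Wyneth Station, 4 September 2026, is outside that window, so Wyneth Station is on standard time at UTC−04:30.
21:41 UTC − 4h30m = 17:11 local.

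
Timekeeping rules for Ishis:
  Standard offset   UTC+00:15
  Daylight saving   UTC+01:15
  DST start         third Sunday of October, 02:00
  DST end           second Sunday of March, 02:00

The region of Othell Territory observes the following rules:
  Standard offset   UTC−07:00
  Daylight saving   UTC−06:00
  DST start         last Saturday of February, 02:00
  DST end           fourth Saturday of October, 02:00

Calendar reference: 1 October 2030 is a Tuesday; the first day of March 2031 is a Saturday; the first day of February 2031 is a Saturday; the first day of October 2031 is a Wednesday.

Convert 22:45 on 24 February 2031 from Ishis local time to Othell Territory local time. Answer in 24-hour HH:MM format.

1 October 2030 is a Tuesday, so the first Sunday is October 6 and the third is October 20.
1 March 2031 is a Saturday, so the first Sunday is March 2 and the second is March 9.
24 February 2031 falls between 20 October 2030 and 9 March 2031, so daylight saving is in effect and Ishis is at UTC+01:15.
22:45 Ishis − 1h15m = 21:30 UTC.
1 February 2031 is a Saturday, so Saturdays fall on 1, 8, 15, 22; the last is February 22.
1 October 2031 is a Wednesday, so the first Saturday is October 4 and the fourth is October 25.
At the standard offset (UTC−07:00), 21:30 UTC − 7h = 14:30 Othell Territory standard time.
The standard-time date in Othell Territory, 24 February 2031, lies within the daylight-saving period (22 February – 25 October), so Othell Territory is on daylight time, UTC−06:00.
21:30 UTC − 6h = 15:30 Othell Territory.

15:30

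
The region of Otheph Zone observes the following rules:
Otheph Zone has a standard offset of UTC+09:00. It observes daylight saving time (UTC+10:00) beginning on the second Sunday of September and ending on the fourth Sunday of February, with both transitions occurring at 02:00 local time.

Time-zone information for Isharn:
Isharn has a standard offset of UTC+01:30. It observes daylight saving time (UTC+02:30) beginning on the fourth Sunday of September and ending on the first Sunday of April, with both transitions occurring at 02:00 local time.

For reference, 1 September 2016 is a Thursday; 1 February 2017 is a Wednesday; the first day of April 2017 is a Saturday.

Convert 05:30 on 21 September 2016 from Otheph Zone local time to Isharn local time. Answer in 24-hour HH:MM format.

1 September 2016 is a Thursday, so the first Sunday is September 4 and the second is September 11.
1 February 2017 is a Wednesday, so the first Sunday is February 5 and the fourth is February 26.
Daylight saving runs 11 September 2016 – 26 February 2017; 21 September 2016 is inside that window, so Otheph Zone is at UTC+10:00.
05:30 Otheph Zone − 10h = 19:30 UTC (rolling into the previous day, 20 September 2016).
1 September 2016 is a Thursday, so the first Sunday is September 4 and the fourth is September 25.
1 April 2017 is a Saturday, so the first Sunday is April 2.
At the standard offset (UTC+01:30), 19:30 UTC + 1h30m = 21:00 Isharn standard time.
Daylight saving runs 25 September 2016 – 2 April 2017; the standard-time date in Isharn, 20 September 2016, is outside that window, so Isharn is on standard time at UTC+01:30.
19:30 UTC + 1h30m = 21:00 Isharn.

21:00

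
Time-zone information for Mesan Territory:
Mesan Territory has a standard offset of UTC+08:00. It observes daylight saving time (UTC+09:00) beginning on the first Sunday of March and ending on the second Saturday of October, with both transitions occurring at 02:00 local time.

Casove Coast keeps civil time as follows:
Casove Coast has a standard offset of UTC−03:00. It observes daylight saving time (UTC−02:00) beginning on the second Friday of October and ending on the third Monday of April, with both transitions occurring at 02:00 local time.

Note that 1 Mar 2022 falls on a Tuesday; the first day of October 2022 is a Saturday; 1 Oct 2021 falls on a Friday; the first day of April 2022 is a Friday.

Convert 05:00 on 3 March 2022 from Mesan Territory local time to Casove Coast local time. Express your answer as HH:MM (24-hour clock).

19:00

1 March 2022 is a Tuesday, so the first Sunday is March 6.
1 October 2022 is a Saturday, so the first Saturday is October 1 and the second is October 8.
3 March 2022 does not fall between 6 March and 8 October, so daylight saving is not in effect and Mesan Territory is at UTC+08:00.
05:00 Mesan Territory − 8h = 21:00 UTC (rolling into the previous day, 2 March 2022).
1 October 2021 is a Friday, so the first Friday is October 1 and the second is October 8.
1 April 2022 is a Friday, so the first Monday is April 4 and the third is April 18.
At the standard offset (UTC−03:00), 21:00 UTC − 3h = 18:00 Casove Coast standard time.
The standard-time date in Casove Coast, 2 March 2022, lies within the daylight-saving period (8 October 2021 – 18 April 2022), so Casove Coast is on daylight time, UTC−02:00.
21:00 UTC − 2h = 19:00 Casove Coast.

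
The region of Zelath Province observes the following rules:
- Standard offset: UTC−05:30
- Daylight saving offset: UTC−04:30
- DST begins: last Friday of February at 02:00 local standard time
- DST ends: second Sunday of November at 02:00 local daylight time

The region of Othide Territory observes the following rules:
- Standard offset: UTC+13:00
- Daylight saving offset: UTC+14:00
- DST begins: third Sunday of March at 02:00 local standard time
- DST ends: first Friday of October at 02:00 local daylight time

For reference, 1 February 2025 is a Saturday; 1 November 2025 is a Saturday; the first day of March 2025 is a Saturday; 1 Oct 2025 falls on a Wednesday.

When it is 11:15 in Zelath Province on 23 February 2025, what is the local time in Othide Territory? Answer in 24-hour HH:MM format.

05:45

1 February 2025 is a Saturday, so Fridays fall on 7, 14, 21, 28; the last is February 28.
1 November 2025 is a Saturday, so the first Sunday is November 2 and the second is November 9.
Daylight saving runs 28 February – 9 November; 23 February 2025 is outside that window, so Zelath Province is on standard time at UTC−05:30.
11:15 Zelath Province + 5h30m = 16:45 UTC.
1 March 2025 is a Saturday, so the first Sunday is March 2 and the third is March 16.
1 October 2025 is a Wednesday, so the first Friday is October 3.
At the standard offset (UTC+13:00), 16:45 UTC + 13h = 05:45 Othide Territory standard time (rolling into the next day, 24 February 2025).
The standard-time date in Othide Territory, 24 February 2025, is outside the daylight-saving period (16 March – 3 October), so Othide Territory is on standard time, UTC+13:00.
16:45 UTC + 13h = 05:45 Othide Territory (rolling into the next day, 24 February 2025).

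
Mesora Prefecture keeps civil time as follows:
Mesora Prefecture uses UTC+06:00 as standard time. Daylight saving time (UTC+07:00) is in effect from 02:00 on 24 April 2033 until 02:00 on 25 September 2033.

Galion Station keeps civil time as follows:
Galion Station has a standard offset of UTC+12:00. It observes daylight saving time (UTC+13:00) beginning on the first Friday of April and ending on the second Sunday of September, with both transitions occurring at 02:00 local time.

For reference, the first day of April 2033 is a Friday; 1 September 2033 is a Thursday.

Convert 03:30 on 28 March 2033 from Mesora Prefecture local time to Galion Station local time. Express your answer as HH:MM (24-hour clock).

09:30

Daylight saving runs 24 April – 25 September; 28 March 2033 is outside that window, so Mesora Prefecture is on standard time at UTC+06:00.
03:30 Mesora Prefecture − 6h = 21:30 UTC (rolling into the previous day, 27 March 2033).
1 April 2033 is a Friday, so the first Friday is April 1.
1 September 2033 is a Thursday, so the first Sunday is September 4 and the second is September 11.
At the standard offset (UTC+12:00), 21:30 UTC + 12h = 09:30 Galion Station standard time (rolling into the next day, 28 March 2033).
The standard-time date in Galion Station, 28 March 2033, does not fall between 1 April and 11 September, so daylight saving is not in effect and Galion Station is at UTC+12:00.
21:30 UTC + 12h = 09:30 Galion Station (rolling into the next day, 28 March 2033).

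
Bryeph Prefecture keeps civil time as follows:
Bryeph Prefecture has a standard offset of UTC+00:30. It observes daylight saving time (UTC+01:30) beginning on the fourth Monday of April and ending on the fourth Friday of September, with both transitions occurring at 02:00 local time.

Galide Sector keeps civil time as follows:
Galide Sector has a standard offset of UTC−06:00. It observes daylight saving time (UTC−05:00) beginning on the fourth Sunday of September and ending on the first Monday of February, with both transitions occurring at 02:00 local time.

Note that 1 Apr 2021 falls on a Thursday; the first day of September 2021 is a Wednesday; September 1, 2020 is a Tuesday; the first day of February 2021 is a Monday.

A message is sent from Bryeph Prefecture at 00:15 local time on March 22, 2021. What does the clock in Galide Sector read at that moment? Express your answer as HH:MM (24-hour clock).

17:45

1 April 2021 is a Thursday, so the first Monday is April 5 and the fourth is April 26.
1 September 2021 is a Wednesday, so the first Friday is September 3 and the fourth is September 24.
March 22, 2021 is outside the daylight-saving period (26 April – 24 September), so Bryeph Prefecture is on standard time, UTC+00:30.
00:15 Bryeph Prefecture − 0h30m = 23:45 UTC (rolling into the previous day, 21 March 2021).
1 September 2020 is a Tuesday, so the first Sunday is September 6 and the fourth is September 27.
1 February 2021 is a Monday, so the first Monday is February 1.
At the standard offset (UTC−06:00), 23:45 UTC − 6h = 17:45 Galide Sector standard time.
The standard-time date in Galide Sector, March 21, 2021, is outside the daylight-saving period (27 September 2020 – 1 February 2021), so Galide Sector is on standard time, UTC−06:00.
23:45 UTC − 6h = 17:45 Galide Sector.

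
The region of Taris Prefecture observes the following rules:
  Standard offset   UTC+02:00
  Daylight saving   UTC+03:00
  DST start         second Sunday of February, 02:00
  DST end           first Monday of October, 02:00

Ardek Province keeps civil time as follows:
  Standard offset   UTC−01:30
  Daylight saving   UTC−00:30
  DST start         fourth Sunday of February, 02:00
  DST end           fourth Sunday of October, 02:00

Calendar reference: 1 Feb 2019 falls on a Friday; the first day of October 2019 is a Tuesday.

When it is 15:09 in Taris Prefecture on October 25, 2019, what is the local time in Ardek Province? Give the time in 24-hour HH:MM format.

12:39

1 February 2019 is a Friday, so the first Sunday is February 3 and the second is February 10.
1 October 2019 is a Tuesday, so the first Monday is October 7.
Daylight saving runs 10 February – 7 October; October 25, 2019 is outside that window, so Taris Prefecture is on standard time at UTC+02:00.
15:09 Taris Prefecture − 2h = 13:09 UTC.
1 February 2019 is a Friday, so the first Sunday is February 3 and the fourth is February 24.
1 October 2019 is a Tuesday, so the first Sunday is October 6 and the fourth is October 27.
At the standard offset (UTC−01:30), 13:09 UTC − 1h30m = 11:39 Ardek Province standard time.
Daylight saving runs 24 February – 27 October; the standard-time date in Ardek Province, October 25, 2019, is inside that window, so Ardek Province is at UTC−00:30.
13:09 UTC − 0h30m = 12:39 Ardek Province.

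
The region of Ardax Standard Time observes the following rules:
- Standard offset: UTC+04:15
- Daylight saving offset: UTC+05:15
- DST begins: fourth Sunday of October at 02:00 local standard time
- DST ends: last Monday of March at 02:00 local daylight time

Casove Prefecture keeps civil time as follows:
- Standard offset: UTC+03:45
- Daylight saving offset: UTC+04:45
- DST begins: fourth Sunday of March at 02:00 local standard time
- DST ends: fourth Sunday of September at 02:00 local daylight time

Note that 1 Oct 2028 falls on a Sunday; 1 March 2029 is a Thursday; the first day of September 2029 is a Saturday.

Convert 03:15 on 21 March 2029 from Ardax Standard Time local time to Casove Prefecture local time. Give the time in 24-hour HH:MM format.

01:45

1 October 2028 is a Sunday, so the first Sunday is October 1 and the fourth is October 22.
1 March 2029 is a Thursday, so Mondays fall on 5, 12, 19, 26; the last is March 26.
21 March 2029 falls between 22 October 2028 and 26 March 2029, so daylight saving is in effect and Ardax Standard Time is at UTC+05:15.
03:15 Ardax Standard Time − 5h15m = 22:00 UTC (rolling into the previous day, 20 March 2029).
1 March 2029 is a Thursday, so the first Sunday is March 4 and the fourth is March 25.
1 September 2029 is a Saturday, so the first Sunday is September 2 and the fourth is September 23.
At the standard offset (UTC+03:45), 22:00 UTC + 3h45m = 01:45 Casove Prefecture standard time (rolling into the next day, 21 March 2029).
The standard-time date in Casove Prefecture, 21 March 2029, does not fall between 25 March and 23 September, so daylight saving is not in effect and Casove Prefecture is at UTC+03:45.
22:00 UTC + 3h45m = 01:45 Casove Prefecture (rolling into the next day, 21 March 2029).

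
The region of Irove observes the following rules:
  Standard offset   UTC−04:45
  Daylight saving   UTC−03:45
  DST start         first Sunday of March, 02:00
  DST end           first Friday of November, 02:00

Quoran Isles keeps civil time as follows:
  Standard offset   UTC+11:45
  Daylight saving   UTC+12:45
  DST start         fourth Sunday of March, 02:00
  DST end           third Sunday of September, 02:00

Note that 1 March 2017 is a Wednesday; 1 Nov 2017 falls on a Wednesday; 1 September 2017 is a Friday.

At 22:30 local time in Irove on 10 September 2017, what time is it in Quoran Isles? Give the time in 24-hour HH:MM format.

15:00

1 March 2017 is a Wednesday, so the first Sunday is March 5.
1 November 2017 is a Wednesday, so the first Friday is November 3.
10 September 2017 lies within the daylight-saving period (5 March – 3 November), so Irove is on daylight time, UTC−03:45.
22:30 Irove + 3h45m = 02:15 UTC (rolling into the next day, 11 September 2017).
1 March 2017 is a Wednesday, so the first Sunday is March 5 and the fourth is March 26.
1 September 2017 is a Friday, so the first Sunday is September 3 and the third is September 17.
At the standard offset (UTC+11:45), 02:15 UTC + 11h45m = 14:00 Quoran Isles standard time.
Daylight saving runs 26 March – 17 September; the standard-time date in Quoran Isles, 11 September 2017, is inside that window, so Quoran Isles is at UTC+12:45.
02:15 UTC + 12h45m = 15:00 Quoran Isles.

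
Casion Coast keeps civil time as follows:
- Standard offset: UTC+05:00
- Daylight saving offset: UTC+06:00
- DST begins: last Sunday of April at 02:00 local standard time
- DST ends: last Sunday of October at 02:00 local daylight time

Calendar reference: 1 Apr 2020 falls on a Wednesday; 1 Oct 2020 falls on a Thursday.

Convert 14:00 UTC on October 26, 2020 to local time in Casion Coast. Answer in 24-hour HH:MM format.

1 April 2020 is a Wednesday, so Sundays fall on 5, 12, 19, 26; the last is April 26.
1 October 2020 is a Thursday, so Sundays fall on 4, 11, 18, 25; the last is October 25.
At the standard offset (UTC+05:00), 14:00 UTC + 5h = 19:00 Casion Coast standard time.
The standard-time date in Casion Coast, October 26, 2020, does not fall between 26 April and 25 October, so daylight saving is not in effect and Casion Coast is at UTC+05:00.
14:00 UTC + 5h = 19:00 local.

19:00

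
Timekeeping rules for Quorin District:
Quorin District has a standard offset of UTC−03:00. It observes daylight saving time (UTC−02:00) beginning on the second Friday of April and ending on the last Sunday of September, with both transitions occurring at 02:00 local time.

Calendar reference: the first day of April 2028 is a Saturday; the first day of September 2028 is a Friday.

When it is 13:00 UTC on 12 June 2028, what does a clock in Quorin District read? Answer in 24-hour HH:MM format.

1 April 2028 is a Saturday, so the first Friday is April 7 and the second is April 14.
1 September 2028 is a Friday, so Sundays fall on 3, 10, 17, 24; the last is September 24.
At the standard offset (UTC−03:00), 13:00 UTC − 3h = 10:00 Quorin District standard time.
The standard-time date in Quorin District, 12 June 2028, lies within the daylight-saving period (14 April – 24 September), so Quorin District is on daylight time, UTC−02:00.
13:00 UTC − 2h = 11:00 local.

11:00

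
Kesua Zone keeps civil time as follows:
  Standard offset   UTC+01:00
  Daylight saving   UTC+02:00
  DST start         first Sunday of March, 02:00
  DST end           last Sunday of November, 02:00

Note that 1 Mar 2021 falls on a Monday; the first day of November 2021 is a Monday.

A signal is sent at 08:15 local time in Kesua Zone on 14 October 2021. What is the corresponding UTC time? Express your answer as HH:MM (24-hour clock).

1 March 2021 is a Monday, so the first Sunday is March 7.
1 November 2021 is a Monday, so Sundays fall on 7, 14, 21, 28; the last is November 28.
14 October 2021 lies within the daylight-saving period (7 March – 28 November), so Kesua Zone is on daylight time, UTC+02:00.
08:15 local − 2h = 06:15 UTC.

06:15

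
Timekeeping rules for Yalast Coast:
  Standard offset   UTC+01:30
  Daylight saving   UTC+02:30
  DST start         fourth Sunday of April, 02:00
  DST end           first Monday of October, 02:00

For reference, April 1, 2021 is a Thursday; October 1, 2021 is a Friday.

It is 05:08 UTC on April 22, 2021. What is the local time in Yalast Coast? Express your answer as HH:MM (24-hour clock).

06:38

1 April 2021 is a Thursday, so the first Sunday is April 4 and the fourth is April 25.
1 October 2021 is a Friday, so the first Monday is October 4.
At the standard offset (UTC+01:30), 05:08 UTC + 1h30m = 06:38 Yalast Coast standard time.
The standard-time date in Yalast Coast, April 22, 2021, is outside the daylight-saving period (25 April – 4 October), so Yalast Coast is on standard time, UTC+01:30.
05:08 UTC + 1h30m = 06:38 local.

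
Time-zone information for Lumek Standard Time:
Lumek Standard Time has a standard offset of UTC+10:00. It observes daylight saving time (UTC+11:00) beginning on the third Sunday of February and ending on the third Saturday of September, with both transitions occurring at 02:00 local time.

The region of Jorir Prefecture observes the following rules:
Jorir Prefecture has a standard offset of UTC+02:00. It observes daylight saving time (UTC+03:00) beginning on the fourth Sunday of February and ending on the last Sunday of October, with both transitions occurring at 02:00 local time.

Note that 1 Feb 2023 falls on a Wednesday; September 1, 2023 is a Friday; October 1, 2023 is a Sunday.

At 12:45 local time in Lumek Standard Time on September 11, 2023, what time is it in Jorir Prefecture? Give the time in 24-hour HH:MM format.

1 February 2023 is a Wednesday, so the first Sunday is February 5 and the third is February 19.
1 September 2023 is a Friday, so the first Saturday is September 2 and the third is September 16.
September 11, 2023 falls between 19 February and 16 September, so daylight saving is in effect and Lumek Standard Time is at UTC+11:00.
12:45 Lumek Standard Time − 11h = 01:45 UTC.
1 February 2023 is a Wednesday, so the first Sunday is February 5 and the fourth is February 26.
1 October 2023 is a Sunday, so Sundays fall on 1, 8, 15, 22, 29; the last is October 29.
At the standard offset (UTC+02:00), 01:45 UTC + 2h = 03:45 Jorir Prefecture standard time.
The standard-time date in Jorir Prefecture, September 11, 2023, falls between 26 February and 29 October, so daylight saving is in effect and Jorir Prefecture is at UTC+03:00.
01:45 UTC + 3h = 04:45 Jorir Prefecture.

04:45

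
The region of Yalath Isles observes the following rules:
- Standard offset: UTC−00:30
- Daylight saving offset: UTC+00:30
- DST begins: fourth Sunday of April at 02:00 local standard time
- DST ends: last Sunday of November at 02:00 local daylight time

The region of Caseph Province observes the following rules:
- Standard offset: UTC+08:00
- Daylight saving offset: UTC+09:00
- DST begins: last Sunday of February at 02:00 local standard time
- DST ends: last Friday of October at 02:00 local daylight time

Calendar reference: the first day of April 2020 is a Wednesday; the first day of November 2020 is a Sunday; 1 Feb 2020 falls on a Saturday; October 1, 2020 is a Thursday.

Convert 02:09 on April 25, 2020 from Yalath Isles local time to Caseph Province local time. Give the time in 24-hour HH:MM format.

11:39

1 April 2020 is a Wednesday, so the first Sunday is April 5 and the fourth is April 26.
1 November 2020 is a Sunday, so Sundays fall on 1, 8, 15, 22, 29; the last is November 29.
Daylight saving runs 26 April – 29 November; April 25, 2020 is outside that window, so Yalath Isles is on standard time at UTC−00:30.
02:09 Yalath Isles + 0h30m = 02:39 UTC.
1 February 2020 is a Saturday, so Sundays fall on 2, 9, 16, 23; the last is February 23.
1 October 2020 is a Thursday, so Fridays fall on 2, 9, 16, 23, 30; the last is October 30.
At the standard offset (UTC+08:00), 02:39 UTC + 8h = 10:39 Caseph Province standard time.
The standard-time date in Caseph Province, April 25, 2020, falls between 23 February and 30 October, so daylight saving is in effect and Caseph Province is at UTC+09:00.
02:39 UTC + 9h = 11:39 Caseph Province.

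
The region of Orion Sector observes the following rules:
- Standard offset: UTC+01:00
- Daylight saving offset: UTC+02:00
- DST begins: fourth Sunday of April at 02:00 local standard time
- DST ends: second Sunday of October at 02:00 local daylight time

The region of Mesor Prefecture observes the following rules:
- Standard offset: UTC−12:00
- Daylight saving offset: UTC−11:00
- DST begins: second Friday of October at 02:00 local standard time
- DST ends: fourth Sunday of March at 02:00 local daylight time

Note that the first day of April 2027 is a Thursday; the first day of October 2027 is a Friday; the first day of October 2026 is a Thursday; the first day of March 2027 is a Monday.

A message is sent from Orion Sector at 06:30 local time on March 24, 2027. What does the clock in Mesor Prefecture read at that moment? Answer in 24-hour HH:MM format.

18:30

1 April 2027 is a Thursday, so the first Sunday is April 4 and the fourth is April 25.
1 October 2027 is a Friday, so the first Sunday is October 3 and the second is October 10.
March 24, 2027 does not fall between 25 April and 10 October, so daylight saving is not in effect and Orion Sector is at UTC+01:00.
06:30 Orion Sector − 1h = 05:30 UTC.
1 October 2026 is a Thursday, so the first Friday is October 2 and the second is October 9.
1 March 2027 is a Monday, so the first Sunday is March 7 and the fourth is March 28.
At the standard offset (UTC−12:00), 05:30 UTC − 12h = 17:30 Mesor Prefecture standard time (rolling into the previous day, 23 March 2027).
Daylight saving runs 9 October 2026 – 28 March 2027; the standard-time date in Mesor Prefecture, March 23, 2027, is inside that window, so Mesor Prefecture is at UTC−11:00.
05:30 UTC − 11h = 18:30 Mesor Prefecture (rolling into the previous day, 23 March 2027).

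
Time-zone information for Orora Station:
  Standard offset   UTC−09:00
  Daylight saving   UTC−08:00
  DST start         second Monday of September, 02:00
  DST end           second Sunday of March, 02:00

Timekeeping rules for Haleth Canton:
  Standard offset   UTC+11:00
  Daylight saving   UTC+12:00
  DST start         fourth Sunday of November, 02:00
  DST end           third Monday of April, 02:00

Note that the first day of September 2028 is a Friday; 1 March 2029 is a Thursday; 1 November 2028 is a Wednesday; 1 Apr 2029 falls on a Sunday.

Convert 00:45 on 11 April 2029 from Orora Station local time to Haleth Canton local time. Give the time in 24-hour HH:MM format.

21:45

1 September 2028 is a Friday, so the first Monday is September 4 and the second is September 11.
1 March 2029 is a Thursday, so the first Sunday is March 4 and the second is March 11.
11 April 2029 is outside the daylight-saving period (11 September 2028 – 11 March 2029), so Orora Station is on standard time, UTC−09:00.
00:45 Orora Station + 9h = 09:45 UTC.
1 November 2028 is a Wednesday, so the first Sunday is November 5 and the fourth is November 26.
1 April 2029 is a Sunday, so the first Monday is April 2 and the third is April 16.
At the standard offset (UTC+11:00), 09:45 UTC + 11h = 20:45 Haleth Canton standard time.
The standard-time date in Haleth Canton, 11 April 2029, falls between 26 November 2028 and 16 April 2029, so daylight saving is in effect and Haleth Canton is at UTC+12:00.
09:45 UTC + 12h = 21:45 Haleth Canton.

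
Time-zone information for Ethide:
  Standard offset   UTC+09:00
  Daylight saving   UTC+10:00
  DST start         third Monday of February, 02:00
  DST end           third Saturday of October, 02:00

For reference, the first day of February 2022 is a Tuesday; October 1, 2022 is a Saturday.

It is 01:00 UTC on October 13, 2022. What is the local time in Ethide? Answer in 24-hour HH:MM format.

1 February 2022 is a Tuesday, so the first Monday is February 7 and the third is February 21.
1 October 2022 is a Saturday, so the first Saturday is October 1 and the third is October 15.
At the standard offset (UTC+09:00), 01:00 UTC + 9h = 10:00 Ethide standard time.
The standard-time date in Ethide, October 13, 2022, falls between 21 February and 15 October, so daylight saving is in effect and Ethide is at UTC+10:00.
01:00 UTC + 10h = 11:00 local.

11:00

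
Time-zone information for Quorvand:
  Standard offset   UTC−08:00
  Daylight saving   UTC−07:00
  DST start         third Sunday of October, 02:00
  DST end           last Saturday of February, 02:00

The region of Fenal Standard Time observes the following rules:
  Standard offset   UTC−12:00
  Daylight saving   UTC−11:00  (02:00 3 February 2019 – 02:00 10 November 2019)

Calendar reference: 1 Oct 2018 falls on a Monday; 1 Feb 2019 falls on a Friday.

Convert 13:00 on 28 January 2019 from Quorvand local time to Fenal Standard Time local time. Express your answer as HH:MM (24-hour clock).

1 October 2018 is a Monday, so the first Sunday is October 7 and the third is October 21.
1 February 2019 is a Friday, so Saturdays fall on 2, 9, 16, 23; the last is February 23.
28 January 2019 falls between 21 October 2018 and 23 February 2019, so daylight saving is in effect and Quorvand is at UTC−07:00.
13:00 Quorvand + 7h = 20:00 UTC.
At the standard offset (UTC−12:00), 20:00 UTC − 12h = 08:00 Fenal Standard Time standard time.
The standard-time date in Fenal Standard Time, 28 January 2019, does not fall between 3 February and 10 November, so daylight saving is not in effect and Fenal Standard Time is at UTC−12:00.
20:00 UTC − 12h = 08:00 Fenal Standard Time.

08:00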